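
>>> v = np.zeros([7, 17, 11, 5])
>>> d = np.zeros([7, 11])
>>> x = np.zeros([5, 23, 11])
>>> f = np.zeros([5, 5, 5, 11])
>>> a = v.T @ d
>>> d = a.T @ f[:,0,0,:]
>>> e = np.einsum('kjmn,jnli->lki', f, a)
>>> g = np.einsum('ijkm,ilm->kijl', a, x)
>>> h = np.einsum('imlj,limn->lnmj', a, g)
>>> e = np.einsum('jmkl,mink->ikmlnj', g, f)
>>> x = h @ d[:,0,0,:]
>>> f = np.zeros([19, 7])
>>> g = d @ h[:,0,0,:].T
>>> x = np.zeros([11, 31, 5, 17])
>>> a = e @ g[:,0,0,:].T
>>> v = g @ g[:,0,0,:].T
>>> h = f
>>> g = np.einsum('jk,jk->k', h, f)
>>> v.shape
(11, 17, 11, 11)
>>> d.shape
(11, 17, 11, 11)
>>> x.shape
(11, 31, 5, 17)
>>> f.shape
(19, 7)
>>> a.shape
(5, 11, 5, 23, 5, 11)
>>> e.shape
(5, 11, 5, 23, 5, 17)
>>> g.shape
(7,)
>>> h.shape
(19, 7)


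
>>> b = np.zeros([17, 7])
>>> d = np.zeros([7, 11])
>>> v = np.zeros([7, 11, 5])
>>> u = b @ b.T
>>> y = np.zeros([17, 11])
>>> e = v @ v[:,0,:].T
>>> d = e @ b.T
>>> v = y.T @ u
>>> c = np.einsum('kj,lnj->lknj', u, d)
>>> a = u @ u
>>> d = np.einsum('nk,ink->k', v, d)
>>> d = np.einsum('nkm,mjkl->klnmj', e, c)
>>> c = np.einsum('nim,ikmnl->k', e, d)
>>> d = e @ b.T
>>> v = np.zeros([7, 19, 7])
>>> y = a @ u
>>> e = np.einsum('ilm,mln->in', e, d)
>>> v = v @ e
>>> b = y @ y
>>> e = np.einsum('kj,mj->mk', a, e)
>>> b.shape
(17, 17)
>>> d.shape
(7, 11, 17)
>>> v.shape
(7, 19, 17)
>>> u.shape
(17, 17)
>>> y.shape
(17, 17)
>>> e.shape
(7, 17)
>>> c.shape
(17,)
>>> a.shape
(17, 17)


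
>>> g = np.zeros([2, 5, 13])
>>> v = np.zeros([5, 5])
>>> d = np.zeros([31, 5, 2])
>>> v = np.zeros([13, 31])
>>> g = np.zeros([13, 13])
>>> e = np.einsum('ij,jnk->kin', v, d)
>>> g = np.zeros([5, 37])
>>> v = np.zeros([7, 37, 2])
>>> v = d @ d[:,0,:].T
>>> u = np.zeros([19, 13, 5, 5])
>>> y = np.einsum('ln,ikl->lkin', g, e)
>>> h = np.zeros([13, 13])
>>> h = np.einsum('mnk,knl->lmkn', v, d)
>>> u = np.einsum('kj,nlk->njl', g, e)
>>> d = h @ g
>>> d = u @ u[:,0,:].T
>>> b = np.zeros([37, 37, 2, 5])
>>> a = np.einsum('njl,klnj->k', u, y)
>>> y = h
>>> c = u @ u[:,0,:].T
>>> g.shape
(5, 37)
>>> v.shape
(31, 5, 31)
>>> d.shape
(2, 37, 2)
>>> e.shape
(2, 13, 5)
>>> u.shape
(2, 37, 13)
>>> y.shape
(2, 31, 31, 5)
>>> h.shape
(2, 31, 31, 5)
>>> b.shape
(37, 37, 2, 5)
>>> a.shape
(5,)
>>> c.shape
(2, 37, 2)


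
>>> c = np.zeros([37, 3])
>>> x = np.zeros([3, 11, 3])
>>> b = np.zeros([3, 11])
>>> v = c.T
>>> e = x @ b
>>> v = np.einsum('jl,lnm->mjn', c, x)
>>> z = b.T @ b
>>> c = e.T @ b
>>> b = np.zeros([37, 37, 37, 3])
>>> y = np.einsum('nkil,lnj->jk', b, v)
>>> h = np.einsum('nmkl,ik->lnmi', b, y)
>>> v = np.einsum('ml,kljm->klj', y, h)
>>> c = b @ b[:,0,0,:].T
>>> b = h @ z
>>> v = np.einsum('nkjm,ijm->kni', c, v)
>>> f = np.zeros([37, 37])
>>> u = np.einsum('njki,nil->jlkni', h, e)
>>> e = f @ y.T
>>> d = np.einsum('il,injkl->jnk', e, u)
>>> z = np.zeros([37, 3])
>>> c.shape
(37, 37, 37, 37)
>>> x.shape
(3, 11, 3)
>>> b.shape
(3, 37, 37, 11)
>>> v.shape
(37, 37, 3)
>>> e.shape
(37, 11)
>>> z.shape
(37, 3)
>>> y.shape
(11, 37)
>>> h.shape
(3, 37, 37, 11)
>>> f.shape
(37, 37)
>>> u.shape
(37, 11, 37, 3, 11)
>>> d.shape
(37, 11, 3)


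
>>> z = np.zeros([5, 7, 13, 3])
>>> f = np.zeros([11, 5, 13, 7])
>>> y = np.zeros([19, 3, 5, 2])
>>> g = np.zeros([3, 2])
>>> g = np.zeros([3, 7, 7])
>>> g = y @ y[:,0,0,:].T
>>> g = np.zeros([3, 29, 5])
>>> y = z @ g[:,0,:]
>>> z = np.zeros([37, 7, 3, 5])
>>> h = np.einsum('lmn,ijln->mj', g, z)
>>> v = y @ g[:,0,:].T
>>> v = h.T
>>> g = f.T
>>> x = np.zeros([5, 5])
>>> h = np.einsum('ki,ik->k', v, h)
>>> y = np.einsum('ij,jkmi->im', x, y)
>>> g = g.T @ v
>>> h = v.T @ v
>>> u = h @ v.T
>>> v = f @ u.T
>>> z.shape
(37, 7, 3, 5)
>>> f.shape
(11, 5, 13, 7)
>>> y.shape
(5, 13)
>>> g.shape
(11, 5, 13, 29)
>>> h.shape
(29, 29)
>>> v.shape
(11, 5, 13, 29)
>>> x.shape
(5, 5)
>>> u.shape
(29, 7)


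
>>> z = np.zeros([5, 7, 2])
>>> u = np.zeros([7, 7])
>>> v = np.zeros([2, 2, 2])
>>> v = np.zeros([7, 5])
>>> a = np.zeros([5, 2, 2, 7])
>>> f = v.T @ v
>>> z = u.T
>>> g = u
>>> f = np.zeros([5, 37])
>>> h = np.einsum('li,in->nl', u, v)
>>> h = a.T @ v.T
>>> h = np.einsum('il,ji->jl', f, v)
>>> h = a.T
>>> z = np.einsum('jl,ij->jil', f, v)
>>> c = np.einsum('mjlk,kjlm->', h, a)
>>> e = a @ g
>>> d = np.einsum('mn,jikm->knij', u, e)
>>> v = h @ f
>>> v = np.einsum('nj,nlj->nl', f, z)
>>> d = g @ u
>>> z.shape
(5, 7, 37)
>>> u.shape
(7, 7)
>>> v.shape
(5, 7)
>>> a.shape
(5, 2, 2, 7)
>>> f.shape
(5, 37)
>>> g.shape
(7, 7)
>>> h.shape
(7, 2, 2, 5)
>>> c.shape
()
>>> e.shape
(5, 2, 2, 7)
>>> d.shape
(7, 7)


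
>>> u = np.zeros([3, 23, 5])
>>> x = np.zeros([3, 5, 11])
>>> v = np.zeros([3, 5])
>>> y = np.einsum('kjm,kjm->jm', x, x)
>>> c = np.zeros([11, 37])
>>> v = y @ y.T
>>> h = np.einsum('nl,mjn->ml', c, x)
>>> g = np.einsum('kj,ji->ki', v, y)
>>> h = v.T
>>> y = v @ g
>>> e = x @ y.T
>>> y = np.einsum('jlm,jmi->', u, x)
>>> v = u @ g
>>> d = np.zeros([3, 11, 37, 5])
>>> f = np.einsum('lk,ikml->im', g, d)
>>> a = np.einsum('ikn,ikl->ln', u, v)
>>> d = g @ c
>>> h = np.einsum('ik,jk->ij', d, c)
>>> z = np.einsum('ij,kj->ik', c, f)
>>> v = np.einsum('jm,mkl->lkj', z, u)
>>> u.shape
(3, 23, 5)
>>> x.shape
(3, 5, 11)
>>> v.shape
(5, 23, 11)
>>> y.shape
()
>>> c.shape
(11, 37)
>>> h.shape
(5, 11)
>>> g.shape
(5, 11)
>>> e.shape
(3, 5, 5)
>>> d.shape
(5, 37)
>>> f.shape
(3, 37)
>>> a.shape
(11, 5)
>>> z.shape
(11, 3)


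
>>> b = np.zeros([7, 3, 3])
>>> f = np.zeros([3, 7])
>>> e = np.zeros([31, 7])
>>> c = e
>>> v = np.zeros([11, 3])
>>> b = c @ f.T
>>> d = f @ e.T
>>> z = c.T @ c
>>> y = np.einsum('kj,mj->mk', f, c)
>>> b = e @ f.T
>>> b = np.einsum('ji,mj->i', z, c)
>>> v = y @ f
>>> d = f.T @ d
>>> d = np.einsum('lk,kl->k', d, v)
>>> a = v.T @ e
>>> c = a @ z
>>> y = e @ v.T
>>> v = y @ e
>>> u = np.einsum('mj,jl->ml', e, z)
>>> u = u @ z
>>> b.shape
(7,)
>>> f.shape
(3, 7)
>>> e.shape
(31, 7)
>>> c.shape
(7, 7)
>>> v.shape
(31, 7)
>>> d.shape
(31,)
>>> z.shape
(7, 7)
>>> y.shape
(31, 31)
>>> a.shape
(7, 7)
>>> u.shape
(31, 7)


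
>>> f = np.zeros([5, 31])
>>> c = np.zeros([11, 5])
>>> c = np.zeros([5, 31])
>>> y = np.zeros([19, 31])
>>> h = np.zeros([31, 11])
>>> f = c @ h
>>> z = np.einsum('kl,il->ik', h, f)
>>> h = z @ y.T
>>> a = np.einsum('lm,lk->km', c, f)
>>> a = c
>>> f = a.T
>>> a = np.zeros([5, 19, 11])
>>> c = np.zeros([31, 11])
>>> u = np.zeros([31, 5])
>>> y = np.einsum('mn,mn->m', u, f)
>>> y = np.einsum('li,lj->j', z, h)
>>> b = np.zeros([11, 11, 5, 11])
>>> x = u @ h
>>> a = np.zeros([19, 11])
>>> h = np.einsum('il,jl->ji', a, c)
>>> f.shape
(31, 5)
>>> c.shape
(31, 11)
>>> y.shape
(19,)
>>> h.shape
(31, 19)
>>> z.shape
(5, 31)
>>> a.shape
(19, 11)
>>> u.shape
(31, 5)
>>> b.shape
(11, 11, 5, 11)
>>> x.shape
(31, 19)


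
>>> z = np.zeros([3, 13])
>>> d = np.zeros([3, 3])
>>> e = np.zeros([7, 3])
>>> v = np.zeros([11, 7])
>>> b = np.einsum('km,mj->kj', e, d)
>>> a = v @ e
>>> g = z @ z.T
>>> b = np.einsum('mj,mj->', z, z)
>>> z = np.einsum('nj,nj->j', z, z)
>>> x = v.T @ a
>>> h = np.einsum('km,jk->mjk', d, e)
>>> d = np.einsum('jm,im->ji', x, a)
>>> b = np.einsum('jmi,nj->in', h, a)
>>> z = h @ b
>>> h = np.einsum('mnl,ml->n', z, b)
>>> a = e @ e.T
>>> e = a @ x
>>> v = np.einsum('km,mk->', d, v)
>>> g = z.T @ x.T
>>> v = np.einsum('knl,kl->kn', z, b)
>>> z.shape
(3, 7, 11)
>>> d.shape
(7, 11)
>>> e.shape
(7, 3)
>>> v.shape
(3, 7)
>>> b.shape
(3, 11)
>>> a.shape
(7, 7)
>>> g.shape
(11, 7, 7)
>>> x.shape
(7, 3)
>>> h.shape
(7,)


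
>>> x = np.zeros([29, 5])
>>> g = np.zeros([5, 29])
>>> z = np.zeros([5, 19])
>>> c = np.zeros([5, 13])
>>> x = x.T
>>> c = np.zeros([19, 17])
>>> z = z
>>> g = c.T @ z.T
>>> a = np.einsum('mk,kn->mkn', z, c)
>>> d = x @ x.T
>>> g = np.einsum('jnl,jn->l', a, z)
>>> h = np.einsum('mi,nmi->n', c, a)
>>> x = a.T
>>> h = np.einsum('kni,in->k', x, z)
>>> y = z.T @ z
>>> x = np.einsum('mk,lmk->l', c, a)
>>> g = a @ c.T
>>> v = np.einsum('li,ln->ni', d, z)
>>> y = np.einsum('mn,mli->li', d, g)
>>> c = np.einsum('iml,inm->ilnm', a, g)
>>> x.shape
(5,)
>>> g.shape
(5, 19, 19)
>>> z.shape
(5, 19)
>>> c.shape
(5, 17, 19, 19)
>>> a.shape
(5, 19, 17)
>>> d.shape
(5, 5)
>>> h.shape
(17,)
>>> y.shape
(19, 19)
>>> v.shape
(19, 5)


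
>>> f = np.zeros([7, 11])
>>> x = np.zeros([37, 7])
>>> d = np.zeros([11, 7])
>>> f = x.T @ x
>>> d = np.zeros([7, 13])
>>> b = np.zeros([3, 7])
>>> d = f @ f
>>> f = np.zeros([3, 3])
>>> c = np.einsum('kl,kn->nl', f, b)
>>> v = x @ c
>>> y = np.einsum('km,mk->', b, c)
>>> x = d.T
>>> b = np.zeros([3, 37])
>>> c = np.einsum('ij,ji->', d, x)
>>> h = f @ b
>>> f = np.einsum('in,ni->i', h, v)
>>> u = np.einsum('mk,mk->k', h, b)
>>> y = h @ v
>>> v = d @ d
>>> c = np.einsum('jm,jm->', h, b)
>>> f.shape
(3,)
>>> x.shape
(7, 7)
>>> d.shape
(7, 7)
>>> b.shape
(3, 37)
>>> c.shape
()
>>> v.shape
(7, 7)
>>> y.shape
(3, 3)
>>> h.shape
(3, 37)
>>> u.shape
(37,)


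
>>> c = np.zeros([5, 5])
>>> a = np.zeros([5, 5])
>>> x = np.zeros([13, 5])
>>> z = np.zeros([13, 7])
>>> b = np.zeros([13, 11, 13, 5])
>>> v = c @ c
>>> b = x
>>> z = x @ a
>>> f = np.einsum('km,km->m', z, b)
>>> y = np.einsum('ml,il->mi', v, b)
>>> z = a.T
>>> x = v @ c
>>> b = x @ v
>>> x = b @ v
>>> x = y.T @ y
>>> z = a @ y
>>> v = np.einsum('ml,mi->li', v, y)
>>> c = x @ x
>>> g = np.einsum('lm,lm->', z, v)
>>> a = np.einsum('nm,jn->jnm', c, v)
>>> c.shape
(13, 13)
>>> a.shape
(5, 13, 13)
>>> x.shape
(13, 13)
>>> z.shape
(5, 13)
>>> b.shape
(5, 5)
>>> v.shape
(5, 13)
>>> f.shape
(5,)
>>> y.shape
(5, 13)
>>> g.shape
()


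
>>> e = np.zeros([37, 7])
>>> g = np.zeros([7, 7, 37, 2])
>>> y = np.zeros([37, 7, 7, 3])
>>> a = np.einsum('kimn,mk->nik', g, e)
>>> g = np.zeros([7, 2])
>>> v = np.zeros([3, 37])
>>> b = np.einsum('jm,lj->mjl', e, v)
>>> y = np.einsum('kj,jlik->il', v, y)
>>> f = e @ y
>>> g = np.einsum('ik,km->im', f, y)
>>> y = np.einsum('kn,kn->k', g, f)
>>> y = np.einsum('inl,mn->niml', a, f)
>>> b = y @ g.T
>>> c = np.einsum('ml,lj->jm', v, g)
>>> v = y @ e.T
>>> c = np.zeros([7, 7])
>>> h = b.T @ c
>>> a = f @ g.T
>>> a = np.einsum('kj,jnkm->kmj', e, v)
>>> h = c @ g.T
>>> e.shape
(37, 7)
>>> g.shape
(37, 7)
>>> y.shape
(7, 2, 37, 7)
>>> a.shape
(37, 37, 7)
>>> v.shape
(7, 2, 37, 37)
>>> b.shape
(7, 2, 37, 37)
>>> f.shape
(37, 7)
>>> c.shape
(7, 7)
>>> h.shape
(7, 37)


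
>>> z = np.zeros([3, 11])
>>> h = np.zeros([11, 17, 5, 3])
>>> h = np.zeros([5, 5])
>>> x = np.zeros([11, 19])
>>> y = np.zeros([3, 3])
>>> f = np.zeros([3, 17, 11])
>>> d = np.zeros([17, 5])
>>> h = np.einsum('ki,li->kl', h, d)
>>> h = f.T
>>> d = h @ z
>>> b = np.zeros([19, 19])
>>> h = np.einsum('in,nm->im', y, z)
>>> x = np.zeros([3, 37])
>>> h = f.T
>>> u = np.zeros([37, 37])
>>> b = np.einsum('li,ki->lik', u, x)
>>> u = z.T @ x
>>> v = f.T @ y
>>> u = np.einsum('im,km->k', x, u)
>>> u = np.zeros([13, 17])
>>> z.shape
(3, 11)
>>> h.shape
(11, 17, 3)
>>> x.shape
(3, 37)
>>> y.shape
(3, 3)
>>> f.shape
(3, 17, 11)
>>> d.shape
(11, 17, 11)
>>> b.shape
(37, 37, 3)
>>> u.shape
(13, 17)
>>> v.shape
(11, 17, 3)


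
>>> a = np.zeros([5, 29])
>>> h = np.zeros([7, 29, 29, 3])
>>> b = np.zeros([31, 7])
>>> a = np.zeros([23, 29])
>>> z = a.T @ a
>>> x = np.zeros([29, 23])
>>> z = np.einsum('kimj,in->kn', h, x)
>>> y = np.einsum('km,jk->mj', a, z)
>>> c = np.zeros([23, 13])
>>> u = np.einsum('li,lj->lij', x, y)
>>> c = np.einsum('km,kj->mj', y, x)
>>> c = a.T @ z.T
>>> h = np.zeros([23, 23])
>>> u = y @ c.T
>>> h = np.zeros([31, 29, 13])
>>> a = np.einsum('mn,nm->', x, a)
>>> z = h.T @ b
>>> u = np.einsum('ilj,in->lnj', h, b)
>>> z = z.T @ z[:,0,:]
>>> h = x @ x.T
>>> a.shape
()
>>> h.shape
(29, 29)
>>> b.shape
(31, 7)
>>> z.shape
(7, 29, 7)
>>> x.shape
(29, 23)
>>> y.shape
(29, 7)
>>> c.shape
(29, 7)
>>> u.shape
(29, 7, 13)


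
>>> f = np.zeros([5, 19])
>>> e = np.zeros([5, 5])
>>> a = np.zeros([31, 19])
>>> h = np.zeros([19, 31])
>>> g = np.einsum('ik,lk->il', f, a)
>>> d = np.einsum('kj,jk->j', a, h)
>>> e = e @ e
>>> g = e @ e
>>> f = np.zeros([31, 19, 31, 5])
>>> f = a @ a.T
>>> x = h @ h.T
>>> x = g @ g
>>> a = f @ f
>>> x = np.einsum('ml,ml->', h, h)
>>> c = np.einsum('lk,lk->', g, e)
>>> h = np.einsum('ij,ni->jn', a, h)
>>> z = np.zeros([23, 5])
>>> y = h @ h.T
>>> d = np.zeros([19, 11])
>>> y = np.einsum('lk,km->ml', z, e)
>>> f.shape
(31, 31)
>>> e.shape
(5, 5)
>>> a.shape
(31, 31)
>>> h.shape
(31, 19)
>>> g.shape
(5, 5)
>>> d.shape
(19, 11)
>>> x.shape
()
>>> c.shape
()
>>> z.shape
(23, 5)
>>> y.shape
(5, 23)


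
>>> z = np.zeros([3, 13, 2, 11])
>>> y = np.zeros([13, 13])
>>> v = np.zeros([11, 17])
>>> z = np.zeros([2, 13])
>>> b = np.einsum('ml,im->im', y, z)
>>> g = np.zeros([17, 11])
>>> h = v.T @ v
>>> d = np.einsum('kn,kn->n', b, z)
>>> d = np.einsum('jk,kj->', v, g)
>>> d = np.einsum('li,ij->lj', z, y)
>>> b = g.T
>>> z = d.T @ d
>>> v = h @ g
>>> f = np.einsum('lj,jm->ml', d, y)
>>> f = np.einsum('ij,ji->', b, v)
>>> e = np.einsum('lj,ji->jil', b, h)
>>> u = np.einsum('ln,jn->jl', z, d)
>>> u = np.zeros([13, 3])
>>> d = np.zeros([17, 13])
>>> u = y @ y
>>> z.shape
(13, 13)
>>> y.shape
(13, 13)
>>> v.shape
(17, 11)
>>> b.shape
(11, 17)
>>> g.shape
(17, 11)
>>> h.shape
(17, 17)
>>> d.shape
(17, 13)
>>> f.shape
()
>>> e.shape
(17, 17, 11)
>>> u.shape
(13, 13)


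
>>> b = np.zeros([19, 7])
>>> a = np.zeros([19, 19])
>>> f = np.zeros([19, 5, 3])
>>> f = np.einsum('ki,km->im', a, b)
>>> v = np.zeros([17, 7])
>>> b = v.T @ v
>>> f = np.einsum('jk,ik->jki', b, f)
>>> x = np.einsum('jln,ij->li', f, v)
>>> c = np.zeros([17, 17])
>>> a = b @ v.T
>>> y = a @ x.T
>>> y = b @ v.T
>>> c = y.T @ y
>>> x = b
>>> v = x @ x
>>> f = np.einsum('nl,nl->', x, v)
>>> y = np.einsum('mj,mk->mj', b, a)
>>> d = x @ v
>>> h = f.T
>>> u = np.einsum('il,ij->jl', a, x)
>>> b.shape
(7, 7)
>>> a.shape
(7, 17)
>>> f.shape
()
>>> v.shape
(7, 7)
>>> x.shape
(7, 7)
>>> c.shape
(17, 17)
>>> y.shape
(7, 7)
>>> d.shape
(7, 7)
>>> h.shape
()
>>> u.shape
(7, 17)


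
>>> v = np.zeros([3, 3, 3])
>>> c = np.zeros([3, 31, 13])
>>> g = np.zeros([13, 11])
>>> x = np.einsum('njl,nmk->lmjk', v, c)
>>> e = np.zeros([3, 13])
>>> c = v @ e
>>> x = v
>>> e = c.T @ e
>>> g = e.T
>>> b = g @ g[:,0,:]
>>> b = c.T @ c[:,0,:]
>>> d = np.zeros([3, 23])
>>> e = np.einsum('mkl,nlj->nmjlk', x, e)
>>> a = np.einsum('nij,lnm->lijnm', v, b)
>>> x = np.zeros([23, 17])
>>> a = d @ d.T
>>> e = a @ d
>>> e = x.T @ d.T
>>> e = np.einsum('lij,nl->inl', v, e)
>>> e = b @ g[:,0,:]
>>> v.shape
(3, 3, 3)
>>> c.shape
(3, 3, 13)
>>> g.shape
(13, 3, 13)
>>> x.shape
(23, 17)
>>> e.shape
(13, 3, 13)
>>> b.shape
(13, 3, 13)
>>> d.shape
(3, 23)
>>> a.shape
(3, 3)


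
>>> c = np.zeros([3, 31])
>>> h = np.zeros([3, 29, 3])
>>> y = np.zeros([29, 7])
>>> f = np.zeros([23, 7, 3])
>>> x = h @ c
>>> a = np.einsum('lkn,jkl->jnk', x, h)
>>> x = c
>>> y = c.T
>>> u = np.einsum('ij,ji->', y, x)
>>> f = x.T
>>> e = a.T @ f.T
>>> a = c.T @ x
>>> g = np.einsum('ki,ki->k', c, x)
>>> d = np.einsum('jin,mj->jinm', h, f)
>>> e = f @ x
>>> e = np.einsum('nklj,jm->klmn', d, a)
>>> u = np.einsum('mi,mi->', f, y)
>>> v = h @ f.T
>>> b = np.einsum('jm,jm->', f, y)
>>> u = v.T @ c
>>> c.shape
(3, 31)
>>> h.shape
(3, 29, 3)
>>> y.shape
(31, 3)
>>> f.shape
(31, 3)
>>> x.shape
(3, 31)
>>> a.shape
(31, 31)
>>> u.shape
(31, 29, 31)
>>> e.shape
(29, 3, 31, 3)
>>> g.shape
(3,)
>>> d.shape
(3, 29, 3, 31)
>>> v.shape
(3, 29, 31)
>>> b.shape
()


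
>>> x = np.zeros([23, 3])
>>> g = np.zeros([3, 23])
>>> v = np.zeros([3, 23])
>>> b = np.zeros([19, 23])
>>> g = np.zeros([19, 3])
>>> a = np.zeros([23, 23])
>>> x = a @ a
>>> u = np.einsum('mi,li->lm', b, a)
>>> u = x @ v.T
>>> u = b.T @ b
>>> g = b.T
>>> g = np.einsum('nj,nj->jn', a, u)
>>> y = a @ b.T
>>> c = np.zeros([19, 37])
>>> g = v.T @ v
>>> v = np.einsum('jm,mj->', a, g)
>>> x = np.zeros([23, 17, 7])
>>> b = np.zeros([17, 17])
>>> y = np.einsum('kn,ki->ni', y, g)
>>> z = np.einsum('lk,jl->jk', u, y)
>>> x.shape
(23, 17, 7)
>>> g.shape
(23, 23)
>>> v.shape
()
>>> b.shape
(17, 17)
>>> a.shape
(23, 23)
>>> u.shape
(23, 23)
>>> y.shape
(19, 23)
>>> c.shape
(19, 37)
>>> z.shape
(19, 23)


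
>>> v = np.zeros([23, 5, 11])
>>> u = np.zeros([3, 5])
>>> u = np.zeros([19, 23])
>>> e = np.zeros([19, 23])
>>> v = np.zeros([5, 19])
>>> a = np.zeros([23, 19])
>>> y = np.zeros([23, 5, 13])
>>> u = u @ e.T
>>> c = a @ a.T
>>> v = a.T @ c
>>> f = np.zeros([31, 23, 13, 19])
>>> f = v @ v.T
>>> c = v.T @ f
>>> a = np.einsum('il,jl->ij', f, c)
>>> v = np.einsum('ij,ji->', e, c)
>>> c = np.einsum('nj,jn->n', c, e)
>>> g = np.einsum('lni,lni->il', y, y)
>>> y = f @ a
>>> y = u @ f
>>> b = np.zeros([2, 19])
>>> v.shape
()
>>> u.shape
(19, 19)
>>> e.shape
(19, 23)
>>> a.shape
(19, 23)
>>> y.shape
(19, 19)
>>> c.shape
(23,)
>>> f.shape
(19, 19)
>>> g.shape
(13, 23)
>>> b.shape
(2, 19)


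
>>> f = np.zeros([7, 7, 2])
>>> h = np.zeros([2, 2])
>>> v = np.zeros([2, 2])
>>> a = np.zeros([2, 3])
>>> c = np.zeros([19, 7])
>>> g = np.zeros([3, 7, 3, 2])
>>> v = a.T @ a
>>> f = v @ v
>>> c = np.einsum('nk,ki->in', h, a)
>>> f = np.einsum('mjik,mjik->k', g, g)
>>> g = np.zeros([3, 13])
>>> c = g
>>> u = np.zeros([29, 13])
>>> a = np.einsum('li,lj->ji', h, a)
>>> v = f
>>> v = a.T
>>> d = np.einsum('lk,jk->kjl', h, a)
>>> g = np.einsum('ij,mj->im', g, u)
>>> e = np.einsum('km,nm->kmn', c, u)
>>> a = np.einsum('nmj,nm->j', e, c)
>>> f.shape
(2,)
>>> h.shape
(2, 2)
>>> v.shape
(2, 3)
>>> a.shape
(29,)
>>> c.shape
(3, 13)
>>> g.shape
(3, 29)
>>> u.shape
(29, 13)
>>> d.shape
(2, 3, 2)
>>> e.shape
(3, 13, 29)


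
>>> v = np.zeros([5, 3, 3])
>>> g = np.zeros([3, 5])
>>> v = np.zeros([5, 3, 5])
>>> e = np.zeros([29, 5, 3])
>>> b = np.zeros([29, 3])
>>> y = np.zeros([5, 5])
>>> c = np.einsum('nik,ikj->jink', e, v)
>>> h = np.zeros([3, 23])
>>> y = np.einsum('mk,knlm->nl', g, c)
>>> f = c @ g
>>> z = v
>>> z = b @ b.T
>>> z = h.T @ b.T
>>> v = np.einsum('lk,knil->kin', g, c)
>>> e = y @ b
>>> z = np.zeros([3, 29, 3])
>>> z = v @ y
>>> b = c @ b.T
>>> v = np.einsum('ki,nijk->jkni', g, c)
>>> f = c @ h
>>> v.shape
(29, 3, 5, 5)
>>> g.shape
(3, 5)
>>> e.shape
(5, 3)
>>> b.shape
(5, 5, 29, 29)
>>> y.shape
(5, 29)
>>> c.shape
(5, 5, 29, 3)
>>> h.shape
(3, 23)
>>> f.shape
(5, 5, 29, 23)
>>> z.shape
(5, 29, 29)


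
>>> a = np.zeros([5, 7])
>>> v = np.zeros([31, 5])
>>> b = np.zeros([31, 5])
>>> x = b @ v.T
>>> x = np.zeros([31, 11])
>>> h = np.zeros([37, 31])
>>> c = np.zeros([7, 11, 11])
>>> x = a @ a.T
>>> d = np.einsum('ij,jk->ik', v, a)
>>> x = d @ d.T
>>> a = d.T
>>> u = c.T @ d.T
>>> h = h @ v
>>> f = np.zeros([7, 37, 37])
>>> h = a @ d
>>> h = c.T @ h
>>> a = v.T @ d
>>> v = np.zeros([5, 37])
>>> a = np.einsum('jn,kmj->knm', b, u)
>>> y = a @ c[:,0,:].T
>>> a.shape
(11, 5, 11)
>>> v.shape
(5, 37)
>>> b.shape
(31, 5)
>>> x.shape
(31, 31)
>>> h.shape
(11, 11, 7)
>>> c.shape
(7, 11, 11)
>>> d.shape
(31, 7)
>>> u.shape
(11, 11, 31)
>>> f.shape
(7, 37, 37)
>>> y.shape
(11, 5, 7)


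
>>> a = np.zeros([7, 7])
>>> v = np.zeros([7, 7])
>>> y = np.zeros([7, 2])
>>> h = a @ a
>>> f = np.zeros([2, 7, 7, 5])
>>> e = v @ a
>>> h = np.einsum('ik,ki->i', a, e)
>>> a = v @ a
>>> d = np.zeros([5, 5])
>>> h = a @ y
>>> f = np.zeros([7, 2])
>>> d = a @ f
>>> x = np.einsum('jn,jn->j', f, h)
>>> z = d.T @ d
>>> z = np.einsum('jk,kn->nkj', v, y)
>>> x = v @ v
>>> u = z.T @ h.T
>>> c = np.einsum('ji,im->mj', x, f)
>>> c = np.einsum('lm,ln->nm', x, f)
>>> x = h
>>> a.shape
(7, 7)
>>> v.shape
(7, 7)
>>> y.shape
(7, 2)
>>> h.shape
(7, 2)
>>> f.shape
(7, 2)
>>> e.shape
(7, 7)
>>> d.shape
(7, 2)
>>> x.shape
(7, 2)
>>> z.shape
(2, 7, 7)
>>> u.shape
(7, 7, 7)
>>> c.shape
(2, 7)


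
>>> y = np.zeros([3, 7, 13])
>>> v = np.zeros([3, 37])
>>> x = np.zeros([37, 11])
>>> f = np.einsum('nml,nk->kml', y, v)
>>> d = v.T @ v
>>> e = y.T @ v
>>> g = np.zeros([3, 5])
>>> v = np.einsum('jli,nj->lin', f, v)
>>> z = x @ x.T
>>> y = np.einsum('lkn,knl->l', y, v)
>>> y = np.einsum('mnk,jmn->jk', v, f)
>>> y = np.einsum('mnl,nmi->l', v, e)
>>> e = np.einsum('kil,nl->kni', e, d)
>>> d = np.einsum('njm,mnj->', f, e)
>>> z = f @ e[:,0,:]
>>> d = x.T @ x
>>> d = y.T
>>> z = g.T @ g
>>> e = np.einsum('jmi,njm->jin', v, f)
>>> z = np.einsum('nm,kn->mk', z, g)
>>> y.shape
(3,)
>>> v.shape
(7, 13, 3)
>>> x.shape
(37, 11)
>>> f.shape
(37, 7, 13)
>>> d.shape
(3,)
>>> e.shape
(7, 3, 37)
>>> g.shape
(3, 5)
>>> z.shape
(5, 3)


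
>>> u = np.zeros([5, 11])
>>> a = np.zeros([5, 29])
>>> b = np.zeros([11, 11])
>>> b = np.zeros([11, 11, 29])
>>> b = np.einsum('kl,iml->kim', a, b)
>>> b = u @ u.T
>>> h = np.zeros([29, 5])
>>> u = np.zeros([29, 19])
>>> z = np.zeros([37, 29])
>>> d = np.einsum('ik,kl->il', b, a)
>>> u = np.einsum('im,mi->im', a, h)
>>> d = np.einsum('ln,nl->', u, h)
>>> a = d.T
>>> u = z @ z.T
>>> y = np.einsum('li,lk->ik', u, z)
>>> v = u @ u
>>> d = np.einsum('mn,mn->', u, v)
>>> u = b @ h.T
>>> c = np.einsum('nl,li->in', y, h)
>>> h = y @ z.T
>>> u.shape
(5, 29)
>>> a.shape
()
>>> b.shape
(5, 5)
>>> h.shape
(37, 37)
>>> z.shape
(37, 29)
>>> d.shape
()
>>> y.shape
(37, 29)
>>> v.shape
(37, 37)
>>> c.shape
(5, 37)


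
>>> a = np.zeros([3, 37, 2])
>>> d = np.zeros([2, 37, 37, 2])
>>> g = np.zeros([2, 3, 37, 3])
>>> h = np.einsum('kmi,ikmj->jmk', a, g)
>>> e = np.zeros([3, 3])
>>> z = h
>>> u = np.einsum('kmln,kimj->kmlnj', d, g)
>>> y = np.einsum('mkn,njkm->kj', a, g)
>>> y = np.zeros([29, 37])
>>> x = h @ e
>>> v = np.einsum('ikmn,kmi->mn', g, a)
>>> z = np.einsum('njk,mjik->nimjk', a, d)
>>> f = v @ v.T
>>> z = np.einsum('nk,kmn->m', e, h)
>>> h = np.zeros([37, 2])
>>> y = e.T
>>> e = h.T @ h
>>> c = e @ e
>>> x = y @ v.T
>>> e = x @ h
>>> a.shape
(3, 37, 2)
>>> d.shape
(2, 37, 37, 2)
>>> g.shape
(2, 3, 37, 3)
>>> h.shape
(37, 2)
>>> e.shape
(3, 2)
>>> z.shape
(37,)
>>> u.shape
(2, 37, 37, 2, 3)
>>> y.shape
(3, 3)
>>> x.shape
(3, 37)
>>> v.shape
(37, 3)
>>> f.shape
(37, 37)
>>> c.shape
(2, 2)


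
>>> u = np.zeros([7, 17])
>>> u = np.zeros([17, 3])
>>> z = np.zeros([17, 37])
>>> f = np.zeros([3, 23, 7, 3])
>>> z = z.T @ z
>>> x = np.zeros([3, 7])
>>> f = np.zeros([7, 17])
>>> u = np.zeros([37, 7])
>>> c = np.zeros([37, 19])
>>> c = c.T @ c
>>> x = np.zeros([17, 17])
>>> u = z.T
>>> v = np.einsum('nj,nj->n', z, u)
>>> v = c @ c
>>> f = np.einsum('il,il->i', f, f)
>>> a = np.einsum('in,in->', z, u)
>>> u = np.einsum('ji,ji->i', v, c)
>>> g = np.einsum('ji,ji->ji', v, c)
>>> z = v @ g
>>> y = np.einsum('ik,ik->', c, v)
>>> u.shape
(19,)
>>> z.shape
(19, 19)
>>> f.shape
(7,)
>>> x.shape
(17, 17)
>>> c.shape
(19, 19)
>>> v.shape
(19, 19)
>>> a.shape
()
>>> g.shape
(19, 19)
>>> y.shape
()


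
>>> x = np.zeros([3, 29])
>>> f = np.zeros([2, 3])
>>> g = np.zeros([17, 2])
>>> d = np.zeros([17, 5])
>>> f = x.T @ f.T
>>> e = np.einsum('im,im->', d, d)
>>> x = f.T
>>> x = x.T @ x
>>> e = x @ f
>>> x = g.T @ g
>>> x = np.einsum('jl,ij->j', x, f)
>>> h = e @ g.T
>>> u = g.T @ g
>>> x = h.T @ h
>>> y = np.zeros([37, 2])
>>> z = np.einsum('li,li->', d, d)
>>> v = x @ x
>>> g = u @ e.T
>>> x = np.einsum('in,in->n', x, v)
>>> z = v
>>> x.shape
(17,)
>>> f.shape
(29, 2)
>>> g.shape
(2, 29)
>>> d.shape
(17, 5)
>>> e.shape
(29, 2)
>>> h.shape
(29, 17)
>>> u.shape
(2, 2)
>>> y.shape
(37, 2)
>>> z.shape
(17, 17)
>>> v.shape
(17, 17)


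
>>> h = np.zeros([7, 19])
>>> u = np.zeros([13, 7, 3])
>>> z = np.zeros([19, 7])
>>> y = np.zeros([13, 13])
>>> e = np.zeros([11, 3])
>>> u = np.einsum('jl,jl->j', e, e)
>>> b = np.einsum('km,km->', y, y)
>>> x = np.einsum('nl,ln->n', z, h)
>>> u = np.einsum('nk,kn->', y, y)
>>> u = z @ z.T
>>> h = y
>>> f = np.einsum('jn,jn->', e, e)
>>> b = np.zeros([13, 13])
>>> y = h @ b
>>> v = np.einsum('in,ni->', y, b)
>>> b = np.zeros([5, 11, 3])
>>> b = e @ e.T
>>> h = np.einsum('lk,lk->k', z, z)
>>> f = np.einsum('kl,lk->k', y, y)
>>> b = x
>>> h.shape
(7,)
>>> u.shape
(19, 19)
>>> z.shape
(19, 7)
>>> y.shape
(13, 13)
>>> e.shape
(11, 3)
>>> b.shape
(19,)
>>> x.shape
(19,)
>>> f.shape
(13,)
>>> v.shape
()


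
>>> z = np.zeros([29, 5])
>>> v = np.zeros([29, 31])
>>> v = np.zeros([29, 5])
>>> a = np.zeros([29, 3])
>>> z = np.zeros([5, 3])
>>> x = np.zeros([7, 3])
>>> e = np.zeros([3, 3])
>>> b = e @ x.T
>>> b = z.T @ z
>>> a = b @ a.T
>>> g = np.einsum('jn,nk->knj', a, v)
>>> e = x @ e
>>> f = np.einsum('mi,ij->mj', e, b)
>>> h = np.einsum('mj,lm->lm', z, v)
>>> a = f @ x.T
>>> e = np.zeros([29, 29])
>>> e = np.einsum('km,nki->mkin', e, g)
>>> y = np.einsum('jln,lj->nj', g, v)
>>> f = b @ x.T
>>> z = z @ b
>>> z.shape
(5, 3)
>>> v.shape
(29, 5)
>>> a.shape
(7, 7)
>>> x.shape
(7, 3)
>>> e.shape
(29, 29, 3, 5)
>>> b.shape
(3, 3)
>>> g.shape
(5, 29, 3)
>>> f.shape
(3, 7)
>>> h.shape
(29, 5)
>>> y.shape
(3, 5)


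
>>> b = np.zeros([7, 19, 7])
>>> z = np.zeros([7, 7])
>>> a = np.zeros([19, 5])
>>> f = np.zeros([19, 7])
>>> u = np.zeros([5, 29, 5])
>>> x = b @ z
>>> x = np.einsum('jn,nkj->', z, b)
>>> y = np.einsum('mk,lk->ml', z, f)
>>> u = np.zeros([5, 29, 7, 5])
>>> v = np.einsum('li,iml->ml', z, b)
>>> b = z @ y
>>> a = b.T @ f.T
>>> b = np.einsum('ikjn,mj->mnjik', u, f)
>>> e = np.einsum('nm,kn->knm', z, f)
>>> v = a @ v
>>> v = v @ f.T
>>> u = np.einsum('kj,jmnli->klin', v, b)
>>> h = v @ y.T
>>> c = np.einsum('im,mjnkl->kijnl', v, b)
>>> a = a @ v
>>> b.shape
(19, 5, 7, 5, 29)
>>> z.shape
(7, 7)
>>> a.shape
(19, 19)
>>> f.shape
(19, 7)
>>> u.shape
(19, 5, 29, 7)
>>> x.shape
()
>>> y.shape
(7, 19)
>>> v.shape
(19, 19)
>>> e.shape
(19, 7, 7)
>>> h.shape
(19, 7)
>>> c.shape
(5, 19, 5, 7, 29)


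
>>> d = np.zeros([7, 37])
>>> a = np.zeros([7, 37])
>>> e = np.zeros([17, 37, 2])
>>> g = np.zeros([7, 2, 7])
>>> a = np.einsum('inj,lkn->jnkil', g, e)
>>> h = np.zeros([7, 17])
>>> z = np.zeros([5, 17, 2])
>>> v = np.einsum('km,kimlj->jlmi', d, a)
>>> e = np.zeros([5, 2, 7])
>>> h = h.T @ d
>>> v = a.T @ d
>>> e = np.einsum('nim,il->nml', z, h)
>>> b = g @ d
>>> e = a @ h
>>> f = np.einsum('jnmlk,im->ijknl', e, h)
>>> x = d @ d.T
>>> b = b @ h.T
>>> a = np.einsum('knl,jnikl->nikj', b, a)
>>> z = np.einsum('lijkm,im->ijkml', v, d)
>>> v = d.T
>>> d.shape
(7, 37)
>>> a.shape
(2, 37, 7, 7)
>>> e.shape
(7, 2, 37, 7, 37)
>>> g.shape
(7, 2, 7)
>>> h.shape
(17, 37)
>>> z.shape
(7, 37, 2, 37, 17)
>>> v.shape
(37, 7)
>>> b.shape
(7, 2, 17)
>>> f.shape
(17, 7, 37, 2, 7)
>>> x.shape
(7, 7)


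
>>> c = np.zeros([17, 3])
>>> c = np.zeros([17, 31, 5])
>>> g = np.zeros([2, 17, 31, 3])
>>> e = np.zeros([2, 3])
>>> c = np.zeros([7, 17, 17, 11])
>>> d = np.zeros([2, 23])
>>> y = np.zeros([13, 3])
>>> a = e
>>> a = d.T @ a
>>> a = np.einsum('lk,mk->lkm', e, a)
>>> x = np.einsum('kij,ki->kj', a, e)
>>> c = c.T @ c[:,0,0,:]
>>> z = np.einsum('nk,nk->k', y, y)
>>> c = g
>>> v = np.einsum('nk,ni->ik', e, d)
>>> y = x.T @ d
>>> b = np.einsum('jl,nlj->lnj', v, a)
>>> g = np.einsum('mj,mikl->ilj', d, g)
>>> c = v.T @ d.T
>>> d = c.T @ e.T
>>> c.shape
(3, 2)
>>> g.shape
(17, 3, 23)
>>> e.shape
(2, 3)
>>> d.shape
(2, 2)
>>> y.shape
(23, 23)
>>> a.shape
(2, 3, 23)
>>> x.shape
(2, 23)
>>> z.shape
(3,)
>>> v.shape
(23, 3)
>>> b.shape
(3, 2, 23)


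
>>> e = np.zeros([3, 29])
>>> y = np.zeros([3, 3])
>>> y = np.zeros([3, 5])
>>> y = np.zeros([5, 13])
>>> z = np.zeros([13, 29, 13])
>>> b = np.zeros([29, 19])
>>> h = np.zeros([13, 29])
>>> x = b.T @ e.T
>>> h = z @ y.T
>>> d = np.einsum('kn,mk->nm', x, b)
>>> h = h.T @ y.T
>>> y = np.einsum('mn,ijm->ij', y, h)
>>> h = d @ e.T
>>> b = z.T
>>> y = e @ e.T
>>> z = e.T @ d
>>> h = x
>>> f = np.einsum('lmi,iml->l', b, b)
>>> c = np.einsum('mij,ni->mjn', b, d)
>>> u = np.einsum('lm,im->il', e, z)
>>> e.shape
(3, 29)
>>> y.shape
(3, 3)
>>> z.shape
(29, 29)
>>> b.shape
(13, 29, 13)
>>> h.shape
(19, 3)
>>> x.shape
(19, 3)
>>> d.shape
(3, 29)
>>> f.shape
(13,)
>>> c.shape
(13, 13, 3)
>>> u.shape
(29, 3)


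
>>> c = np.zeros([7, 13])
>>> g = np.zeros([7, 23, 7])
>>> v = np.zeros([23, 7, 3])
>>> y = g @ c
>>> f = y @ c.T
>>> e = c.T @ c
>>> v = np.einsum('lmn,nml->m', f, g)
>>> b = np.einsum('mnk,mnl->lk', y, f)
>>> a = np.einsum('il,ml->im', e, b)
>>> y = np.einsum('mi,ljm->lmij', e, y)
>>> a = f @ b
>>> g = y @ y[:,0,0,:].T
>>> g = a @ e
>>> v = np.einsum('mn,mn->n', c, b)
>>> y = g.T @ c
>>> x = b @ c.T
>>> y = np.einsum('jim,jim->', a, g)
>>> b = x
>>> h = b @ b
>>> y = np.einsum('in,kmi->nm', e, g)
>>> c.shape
(7, 13)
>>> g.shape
(7, 23, 13)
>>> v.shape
(13,)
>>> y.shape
(13, 23)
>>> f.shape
(7, 23, 7)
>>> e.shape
(13, 13)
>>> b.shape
(7, 7)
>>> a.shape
(7, 23, 13)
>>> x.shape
(7, 7)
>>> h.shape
(7, 7)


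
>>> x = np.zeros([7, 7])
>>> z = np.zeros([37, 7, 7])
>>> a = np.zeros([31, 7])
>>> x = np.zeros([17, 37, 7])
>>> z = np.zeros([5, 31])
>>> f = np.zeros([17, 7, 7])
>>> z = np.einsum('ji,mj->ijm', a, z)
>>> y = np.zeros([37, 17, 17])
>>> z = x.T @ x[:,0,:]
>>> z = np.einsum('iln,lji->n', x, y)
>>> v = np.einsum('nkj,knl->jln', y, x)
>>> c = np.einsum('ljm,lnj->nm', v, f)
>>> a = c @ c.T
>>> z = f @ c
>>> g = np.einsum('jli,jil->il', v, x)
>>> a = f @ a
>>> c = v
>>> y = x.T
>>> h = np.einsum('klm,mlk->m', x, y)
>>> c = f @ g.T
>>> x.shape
(17, 37, 7)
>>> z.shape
(17, 7, 37)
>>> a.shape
(17, 7, 7)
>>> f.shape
(17, 7, 7)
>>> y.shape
(7, 37, 17)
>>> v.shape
(17, 7, 37)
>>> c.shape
(17, 7, 37)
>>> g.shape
(37, 7)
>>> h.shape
(7,)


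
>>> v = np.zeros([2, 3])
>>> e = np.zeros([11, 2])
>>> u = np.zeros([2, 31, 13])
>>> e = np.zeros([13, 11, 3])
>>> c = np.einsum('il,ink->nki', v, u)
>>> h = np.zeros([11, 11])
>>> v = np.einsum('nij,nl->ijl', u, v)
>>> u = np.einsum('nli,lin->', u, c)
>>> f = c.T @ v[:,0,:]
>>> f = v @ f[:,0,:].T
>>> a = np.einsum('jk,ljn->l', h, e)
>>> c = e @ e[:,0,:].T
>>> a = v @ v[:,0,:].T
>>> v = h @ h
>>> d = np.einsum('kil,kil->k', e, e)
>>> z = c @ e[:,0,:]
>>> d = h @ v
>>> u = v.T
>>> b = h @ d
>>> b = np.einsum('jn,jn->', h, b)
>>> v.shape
(11, 11)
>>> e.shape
(13, 11, 3)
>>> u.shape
(11, 11)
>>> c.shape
(13, 11, 13)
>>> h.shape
(11, 11)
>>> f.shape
(31, 13, 2)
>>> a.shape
(31, 13, 31)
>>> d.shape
(11, 11)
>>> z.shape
(13, 11, 3)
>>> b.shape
()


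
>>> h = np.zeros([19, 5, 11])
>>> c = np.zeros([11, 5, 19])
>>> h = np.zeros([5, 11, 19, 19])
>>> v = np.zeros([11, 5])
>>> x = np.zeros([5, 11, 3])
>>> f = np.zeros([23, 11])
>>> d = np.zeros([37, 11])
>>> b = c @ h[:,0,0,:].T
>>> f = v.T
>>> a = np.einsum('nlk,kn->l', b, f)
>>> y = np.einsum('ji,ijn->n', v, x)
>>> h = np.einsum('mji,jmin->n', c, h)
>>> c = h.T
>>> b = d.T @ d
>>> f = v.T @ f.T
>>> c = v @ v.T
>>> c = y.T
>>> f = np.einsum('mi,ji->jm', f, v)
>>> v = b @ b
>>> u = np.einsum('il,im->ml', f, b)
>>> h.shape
(19,)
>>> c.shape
(3,)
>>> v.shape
(11, 11)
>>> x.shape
(5, 11, 3)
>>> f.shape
(11, 5)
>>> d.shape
(37, 11)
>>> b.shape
(11, 11)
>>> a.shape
(5,)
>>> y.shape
(3,)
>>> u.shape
(11, 5)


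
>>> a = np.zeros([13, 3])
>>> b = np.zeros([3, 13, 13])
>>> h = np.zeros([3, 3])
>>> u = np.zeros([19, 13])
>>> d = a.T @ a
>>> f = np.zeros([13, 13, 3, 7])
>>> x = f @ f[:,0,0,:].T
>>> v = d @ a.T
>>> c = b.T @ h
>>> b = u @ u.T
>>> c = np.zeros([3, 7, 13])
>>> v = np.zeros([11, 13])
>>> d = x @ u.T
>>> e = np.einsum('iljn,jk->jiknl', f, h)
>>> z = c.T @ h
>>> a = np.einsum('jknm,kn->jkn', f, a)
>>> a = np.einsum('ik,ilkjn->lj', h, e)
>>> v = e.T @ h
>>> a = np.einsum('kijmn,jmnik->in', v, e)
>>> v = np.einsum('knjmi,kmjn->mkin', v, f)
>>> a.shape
(7, 3)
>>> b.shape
(19, 19)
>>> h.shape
(3, 3)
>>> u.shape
(19, 13)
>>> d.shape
(13, 13, 3, 19)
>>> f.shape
(13, 13, 3, 7)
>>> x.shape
(13, 13, 3, 13)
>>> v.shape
(13, 13, 3, 7)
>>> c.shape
(3, 7, 13)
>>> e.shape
(3, 13, 3, 7, 13)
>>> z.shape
(13, 7, 3)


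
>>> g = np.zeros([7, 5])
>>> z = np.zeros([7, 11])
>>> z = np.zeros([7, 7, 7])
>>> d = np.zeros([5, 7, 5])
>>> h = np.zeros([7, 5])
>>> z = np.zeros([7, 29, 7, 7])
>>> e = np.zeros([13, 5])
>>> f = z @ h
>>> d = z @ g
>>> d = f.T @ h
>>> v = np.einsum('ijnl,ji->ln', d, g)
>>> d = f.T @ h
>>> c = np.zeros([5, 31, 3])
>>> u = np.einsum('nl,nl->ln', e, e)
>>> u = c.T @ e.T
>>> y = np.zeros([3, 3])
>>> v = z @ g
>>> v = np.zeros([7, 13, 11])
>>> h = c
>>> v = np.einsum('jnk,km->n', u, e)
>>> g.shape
(7, 5)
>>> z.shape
(7, 29, 7, 7)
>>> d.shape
(5, 7, 29, 5)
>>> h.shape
(5, 31, 3)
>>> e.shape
(13, 5)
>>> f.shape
(7, 29, 7, 5)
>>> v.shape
(31,)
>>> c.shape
(5, 31, 3)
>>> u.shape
(3, 31, 13)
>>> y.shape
(3, 3)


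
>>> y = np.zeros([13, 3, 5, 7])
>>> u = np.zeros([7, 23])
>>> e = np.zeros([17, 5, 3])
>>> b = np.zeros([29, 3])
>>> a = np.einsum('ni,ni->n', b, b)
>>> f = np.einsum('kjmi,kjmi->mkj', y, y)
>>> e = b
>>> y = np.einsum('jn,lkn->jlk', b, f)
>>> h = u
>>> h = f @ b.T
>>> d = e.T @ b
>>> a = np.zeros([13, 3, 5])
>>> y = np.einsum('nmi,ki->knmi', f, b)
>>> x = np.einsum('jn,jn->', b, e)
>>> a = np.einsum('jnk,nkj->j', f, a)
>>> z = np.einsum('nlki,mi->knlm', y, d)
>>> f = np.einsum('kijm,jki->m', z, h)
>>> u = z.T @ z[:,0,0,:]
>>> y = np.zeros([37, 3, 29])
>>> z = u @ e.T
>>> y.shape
(37, 3, 29)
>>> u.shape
(3, 5, 29, 3)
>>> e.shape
(29, 3)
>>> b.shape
(29, 3)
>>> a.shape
(5,)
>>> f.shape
(3,)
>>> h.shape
(5, 13, 29)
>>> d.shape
(3, 3)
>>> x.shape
()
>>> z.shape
(3, 5, 29, 29)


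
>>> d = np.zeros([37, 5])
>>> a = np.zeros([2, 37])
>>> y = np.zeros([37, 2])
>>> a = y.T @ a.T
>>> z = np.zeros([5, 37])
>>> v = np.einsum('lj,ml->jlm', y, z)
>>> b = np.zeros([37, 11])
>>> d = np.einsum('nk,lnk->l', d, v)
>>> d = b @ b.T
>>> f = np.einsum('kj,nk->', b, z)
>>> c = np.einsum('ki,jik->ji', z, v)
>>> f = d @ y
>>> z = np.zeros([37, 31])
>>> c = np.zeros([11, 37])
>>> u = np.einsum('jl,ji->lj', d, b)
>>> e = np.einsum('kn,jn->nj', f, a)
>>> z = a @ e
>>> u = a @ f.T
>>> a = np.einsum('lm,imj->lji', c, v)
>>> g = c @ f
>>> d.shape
(37, 37)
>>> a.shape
(11, 5, 2)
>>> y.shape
(37, 2)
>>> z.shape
(2, 2)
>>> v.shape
(2, 37, 5)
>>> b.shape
(37, 11)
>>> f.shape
(37, 2)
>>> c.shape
(11, 37)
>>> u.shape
(2, 37)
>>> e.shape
(2, 2)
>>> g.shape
(11, 2)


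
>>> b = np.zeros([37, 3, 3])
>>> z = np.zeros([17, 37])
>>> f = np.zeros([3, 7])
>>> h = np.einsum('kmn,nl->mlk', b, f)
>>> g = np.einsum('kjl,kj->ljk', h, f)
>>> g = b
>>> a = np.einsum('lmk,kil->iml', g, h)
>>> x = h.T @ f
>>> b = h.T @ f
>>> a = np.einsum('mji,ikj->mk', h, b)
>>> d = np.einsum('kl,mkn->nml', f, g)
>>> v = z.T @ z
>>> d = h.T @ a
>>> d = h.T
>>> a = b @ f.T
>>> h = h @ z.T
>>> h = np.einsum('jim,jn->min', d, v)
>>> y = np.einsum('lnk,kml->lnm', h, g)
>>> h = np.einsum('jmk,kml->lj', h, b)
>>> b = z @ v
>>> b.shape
(17, 37)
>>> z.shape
(17, 37)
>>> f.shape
(3, 7)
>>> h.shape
(7, 3)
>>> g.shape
(37, 3, 3)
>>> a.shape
(37, 7, 3)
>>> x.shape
(37, 7, 7)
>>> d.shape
(37, 7, 3)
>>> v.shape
(37, 37)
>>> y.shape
(3, 7, 3)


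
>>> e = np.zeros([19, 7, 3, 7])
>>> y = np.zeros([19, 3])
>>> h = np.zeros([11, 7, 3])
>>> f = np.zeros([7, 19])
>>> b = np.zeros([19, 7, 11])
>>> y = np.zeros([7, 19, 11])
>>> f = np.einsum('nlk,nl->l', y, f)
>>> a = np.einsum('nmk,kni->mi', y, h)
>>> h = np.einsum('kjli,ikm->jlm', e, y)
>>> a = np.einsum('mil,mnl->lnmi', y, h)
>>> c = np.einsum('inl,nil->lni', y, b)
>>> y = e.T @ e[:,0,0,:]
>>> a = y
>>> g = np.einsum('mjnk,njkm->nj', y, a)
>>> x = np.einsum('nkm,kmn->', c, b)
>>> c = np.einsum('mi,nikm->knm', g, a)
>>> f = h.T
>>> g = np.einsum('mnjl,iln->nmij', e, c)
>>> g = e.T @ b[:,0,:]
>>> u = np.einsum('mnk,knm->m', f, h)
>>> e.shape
(19, 7, 3, 7)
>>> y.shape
(7, 3, 7, 7)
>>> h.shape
(7, 3, 11)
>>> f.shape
(11, 3, 7)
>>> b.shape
(19, 7, 11)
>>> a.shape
(7, 3, 7, 7)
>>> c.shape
(7, 7, 7)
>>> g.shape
(7, 3, 7, 11)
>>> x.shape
()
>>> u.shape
(11,)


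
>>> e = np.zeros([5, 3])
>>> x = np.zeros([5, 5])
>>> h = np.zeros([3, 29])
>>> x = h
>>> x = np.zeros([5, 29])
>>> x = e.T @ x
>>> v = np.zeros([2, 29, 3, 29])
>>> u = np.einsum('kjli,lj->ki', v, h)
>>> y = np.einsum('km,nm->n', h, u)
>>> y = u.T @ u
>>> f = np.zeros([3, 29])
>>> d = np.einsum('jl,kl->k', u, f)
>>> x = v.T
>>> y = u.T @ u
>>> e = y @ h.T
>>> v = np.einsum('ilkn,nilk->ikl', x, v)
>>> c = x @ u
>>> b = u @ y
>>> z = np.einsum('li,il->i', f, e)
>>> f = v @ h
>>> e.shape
(29, 3)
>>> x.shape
(29, 3, 29, 2)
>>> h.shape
(3, 29)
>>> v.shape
(29, 29, 3)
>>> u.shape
(2, 29)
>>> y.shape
(29, 29)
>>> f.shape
(29, 29, 29)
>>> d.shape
(3,)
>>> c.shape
(29, 3, 29, 29)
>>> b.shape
(2, 29)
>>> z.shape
(29,)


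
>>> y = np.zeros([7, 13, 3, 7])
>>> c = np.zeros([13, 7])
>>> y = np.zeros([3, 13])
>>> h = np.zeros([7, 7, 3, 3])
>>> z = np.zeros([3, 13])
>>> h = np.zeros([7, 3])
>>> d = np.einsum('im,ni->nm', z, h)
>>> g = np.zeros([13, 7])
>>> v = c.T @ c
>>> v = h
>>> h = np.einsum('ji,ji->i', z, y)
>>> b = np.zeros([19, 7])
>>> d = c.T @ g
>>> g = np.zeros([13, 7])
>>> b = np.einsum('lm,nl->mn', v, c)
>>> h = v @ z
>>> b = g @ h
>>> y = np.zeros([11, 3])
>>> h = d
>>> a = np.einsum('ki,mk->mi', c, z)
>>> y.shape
(11, 3)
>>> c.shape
(13, 7)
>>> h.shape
(7, 7)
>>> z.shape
(3, 13)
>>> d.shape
(7, 7)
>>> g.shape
(13, 7)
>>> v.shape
(7, 3)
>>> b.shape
(13, 13)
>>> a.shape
(3, 7)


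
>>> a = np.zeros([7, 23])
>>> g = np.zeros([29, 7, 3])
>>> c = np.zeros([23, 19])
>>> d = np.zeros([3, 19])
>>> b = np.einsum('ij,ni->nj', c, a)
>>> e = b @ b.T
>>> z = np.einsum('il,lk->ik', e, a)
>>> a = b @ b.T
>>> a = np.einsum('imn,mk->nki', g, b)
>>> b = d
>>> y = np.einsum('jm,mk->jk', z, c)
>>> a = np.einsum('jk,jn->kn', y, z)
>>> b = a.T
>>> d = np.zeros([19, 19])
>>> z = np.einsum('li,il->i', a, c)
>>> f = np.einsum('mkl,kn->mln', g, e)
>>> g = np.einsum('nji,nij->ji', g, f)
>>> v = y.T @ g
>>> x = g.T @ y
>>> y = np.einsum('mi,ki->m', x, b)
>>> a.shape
(19, 23)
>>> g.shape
(7, 3)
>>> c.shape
(23, 19)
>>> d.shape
(19, 19)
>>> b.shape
(23, 19)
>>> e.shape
(7, 7)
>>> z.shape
(23,)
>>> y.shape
(3,)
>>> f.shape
(29, 3, 7)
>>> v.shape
(19, 3)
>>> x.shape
(3, 19)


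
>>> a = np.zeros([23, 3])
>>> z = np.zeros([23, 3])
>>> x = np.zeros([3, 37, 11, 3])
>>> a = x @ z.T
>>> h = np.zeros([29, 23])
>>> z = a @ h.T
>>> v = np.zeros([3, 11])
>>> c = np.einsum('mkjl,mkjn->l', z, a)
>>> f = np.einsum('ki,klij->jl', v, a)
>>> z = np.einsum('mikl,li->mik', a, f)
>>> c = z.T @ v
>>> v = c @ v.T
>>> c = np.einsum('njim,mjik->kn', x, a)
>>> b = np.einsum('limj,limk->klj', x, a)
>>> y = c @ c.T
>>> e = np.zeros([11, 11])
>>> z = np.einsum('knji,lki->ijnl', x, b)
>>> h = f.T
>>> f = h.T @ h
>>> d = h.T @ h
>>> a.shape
(3, 37, 11, 23)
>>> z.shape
(3, 11, 37, 23)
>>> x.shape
(3, 37, 11, 3)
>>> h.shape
(37, 23)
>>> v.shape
(11, 37, 3)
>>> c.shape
(23, 3)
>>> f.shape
(23, 23)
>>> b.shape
(23, 3, 3)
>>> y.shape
(23, 23)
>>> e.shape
(11, 11)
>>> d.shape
(23, 23)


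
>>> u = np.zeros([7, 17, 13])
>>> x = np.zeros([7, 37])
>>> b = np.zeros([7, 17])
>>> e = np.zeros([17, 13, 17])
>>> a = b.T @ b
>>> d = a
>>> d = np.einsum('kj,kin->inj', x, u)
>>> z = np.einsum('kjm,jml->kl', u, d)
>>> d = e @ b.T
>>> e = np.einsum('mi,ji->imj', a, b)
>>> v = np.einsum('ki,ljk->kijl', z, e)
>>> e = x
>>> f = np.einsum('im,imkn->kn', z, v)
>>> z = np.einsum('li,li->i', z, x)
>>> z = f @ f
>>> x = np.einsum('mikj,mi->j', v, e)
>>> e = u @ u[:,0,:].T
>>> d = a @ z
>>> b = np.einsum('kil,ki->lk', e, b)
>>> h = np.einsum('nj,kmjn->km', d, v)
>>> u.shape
(7, 17, 13)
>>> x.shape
(17,)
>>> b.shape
(7, 7)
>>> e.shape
(7, 17, 7)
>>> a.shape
(17, 17)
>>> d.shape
(17, 17)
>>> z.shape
(17, 17)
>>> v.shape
(7, 37, 17, 17)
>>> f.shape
(17, 17)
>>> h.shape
(7, 37)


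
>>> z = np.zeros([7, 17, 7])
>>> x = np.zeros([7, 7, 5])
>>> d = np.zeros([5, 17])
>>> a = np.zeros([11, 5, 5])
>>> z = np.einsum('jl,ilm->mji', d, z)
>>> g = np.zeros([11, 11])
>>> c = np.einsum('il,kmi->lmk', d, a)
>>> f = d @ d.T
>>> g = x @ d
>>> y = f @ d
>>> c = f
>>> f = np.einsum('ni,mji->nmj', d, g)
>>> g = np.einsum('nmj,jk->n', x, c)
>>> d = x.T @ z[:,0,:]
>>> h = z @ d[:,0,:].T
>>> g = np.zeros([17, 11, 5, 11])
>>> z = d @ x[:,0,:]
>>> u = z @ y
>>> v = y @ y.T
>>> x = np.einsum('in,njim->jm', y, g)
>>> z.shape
(5, 7, 5)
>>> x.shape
(11, 11)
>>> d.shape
(5, 7, 7)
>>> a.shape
(11, 5, 5)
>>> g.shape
(17, 11, 5, 11)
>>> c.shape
(5, 5)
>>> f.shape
(5, 7, 7)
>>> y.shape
(5, 17)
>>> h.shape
(7, 5, 5)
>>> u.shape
(5, 7, 17)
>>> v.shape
(5, 5)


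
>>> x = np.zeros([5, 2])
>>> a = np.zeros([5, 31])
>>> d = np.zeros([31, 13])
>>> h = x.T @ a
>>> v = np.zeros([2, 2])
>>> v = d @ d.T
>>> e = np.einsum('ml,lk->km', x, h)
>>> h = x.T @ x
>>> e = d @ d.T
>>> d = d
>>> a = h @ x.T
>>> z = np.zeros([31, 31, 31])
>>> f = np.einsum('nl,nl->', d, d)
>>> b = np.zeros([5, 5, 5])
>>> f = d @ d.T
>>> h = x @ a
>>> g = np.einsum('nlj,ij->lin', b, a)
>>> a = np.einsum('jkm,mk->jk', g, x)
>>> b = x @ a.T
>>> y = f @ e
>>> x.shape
(5, 2)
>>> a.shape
(5, 2)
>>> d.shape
(31, 13)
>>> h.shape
(5, 5)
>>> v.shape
(31, 31)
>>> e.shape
(31, 31)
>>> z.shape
(31, 31, 31)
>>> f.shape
(31, 31)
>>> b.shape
(5, 5)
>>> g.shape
(5, 2, 5)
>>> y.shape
(31, 31)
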